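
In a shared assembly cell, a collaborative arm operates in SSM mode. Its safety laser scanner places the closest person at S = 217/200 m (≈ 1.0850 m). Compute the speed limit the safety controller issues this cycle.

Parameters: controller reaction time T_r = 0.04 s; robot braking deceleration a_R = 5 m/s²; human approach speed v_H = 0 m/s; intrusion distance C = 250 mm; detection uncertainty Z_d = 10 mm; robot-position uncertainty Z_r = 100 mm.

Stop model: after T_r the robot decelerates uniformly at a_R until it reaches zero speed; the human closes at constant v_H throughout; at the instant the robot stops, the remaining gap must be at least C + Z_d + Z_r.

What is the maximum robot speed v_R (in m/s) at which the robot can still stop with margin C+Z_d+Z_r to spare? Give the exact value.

v_R_max = 5/2 m/s = 2.5000 m/s

at the boundary: (1/10)·v² + (1/25)·v + (-29/40) = 0
  disc = (1/25)² − 4·(1/10)·(-29/40) = 729/2500 ; √disc = 27/50
  v_R = (−(1/25) + 27/50) / (2·(1/10)) = 5/2 m/s
check:
stop time T_s = (5/2)/5 = 0.5000 s
robot covers v_R·T_r = 2.5000·0.0400 = 0.1000 m before braking
braking distance = 2.5000²/(2·5.0000) = 0.6250 m
human over T_r+T_s: 0.0000·(0.0400+0.5000) = 0.0000 m
C+Z_d+Z_r = 0.2500+0.0100+0.1000 = 0.3600 m
sum ≈ 0.1000+0.6250+0.0000+0.3600 ≈ 1.0850 m = S ✓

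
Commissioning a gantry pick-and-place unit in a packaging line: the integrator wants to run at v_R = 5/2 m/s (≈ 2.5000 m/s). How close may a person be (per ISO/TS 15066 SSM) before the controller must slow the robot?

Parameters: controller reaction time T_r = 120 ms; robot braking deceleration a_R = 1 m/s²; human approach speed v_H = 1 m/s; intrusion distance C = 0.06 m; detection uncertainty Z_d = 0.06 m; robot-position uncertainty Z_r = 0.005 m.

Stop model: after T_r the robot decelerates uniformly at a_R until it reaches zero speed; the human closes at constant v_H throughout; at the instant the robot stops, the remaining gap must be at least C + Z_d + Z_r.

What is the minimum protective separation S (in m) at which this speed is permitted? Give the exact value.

S_min = 617/100 m = 6.1700 m

braking lasts T_s = (5/2)/1 = 2.5000 s
robot in T_r: 2.5000·0.1200 = 0.3000 m
braking distance = 2.5000²/(2·1.0000) = 3.1250 m
human closes 1.0000·2.6200 = 2.6200 m
C+Z_d+Z_r = 0.0600+0.0600+0.0050 = 0.1250 m
S_min ≈ 0.3000+3.1250+2.6200+0.1250  ⇒  S_min = 617/100 m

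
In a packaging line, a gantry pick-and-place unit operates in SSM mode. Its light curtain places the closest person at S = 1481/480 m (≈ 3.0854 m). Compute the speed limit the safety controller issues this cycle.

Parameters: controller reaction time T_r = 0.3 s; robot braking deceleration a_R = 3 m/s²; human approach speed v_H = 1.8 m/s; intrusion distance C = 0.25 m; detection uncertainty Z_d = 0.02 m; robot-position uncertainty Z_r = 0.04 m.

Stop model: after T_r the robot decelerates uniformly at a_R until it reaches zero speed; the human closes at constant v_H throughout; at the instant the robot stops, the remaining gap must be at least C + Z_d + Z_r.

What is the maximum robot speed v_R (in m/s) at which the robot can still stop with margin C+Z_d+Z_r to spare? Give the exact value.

quadratic (1/6)·v² + (9/10)·v + (-1073/480) = 0
  disc = (9/10)² − 4·(1/6)·(-1073/480) = 8281/3600 ; √disc = 91/60
  v_R = (−(9/10) + 91/60) / (2·(1/6)) = 37/20 m/s
check:
stop time T_s = (37/20)/3 = 0.6167 s
robot in T_r: 1.8500·0.3000 = 0.5550 m
robot under decel: 1.8500²/(2·3.0000) = 0.5704 m
human over T_r+T_s: 1.8000·(0.3000+0.6167) = 1.6500 m
margins: 0.2500+0.0200+0.0400 = 0.3100 m
sum ≈ 0.5550+0.5704+1.6500+0.3100 ≈ 3.0854 m = S ✓

v_R_max = 37/20 m/s = 1.8500 m/s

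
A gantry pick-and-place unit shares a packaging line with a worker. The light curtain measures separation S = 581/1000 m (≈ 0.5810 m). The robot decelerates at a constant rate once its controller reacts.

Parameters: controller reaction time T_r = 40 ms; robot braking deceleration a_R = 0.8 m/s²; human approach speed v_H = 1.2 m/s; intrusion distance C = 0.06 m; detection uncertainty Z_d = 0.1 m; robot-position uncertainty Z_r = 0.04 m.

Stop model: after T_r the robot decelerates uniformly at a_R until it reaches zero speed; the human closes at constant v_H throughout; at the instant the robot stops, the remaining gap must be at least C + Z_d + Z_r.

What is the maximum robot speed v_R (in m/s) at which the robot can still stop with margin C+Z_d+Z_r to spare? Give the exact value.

v_R_max = 1/5 m/s = 0.2000 m/s

quadratic (5/8)·v² + (77/50)·v + (-333/1000) = 0
  disc = (77/50)² − 4·(5/8)·(-333/1000) = 32041/10000 ; √disc = 179/100
  v_R = (−(77/50) + 179/100) / (2·(5/8)) = 1/5 m/s
check:
T_s = v_R/a_R = (1/5)/(4/5) = 0.2500 s
robot covers v_R·T_r = 0.2000·0.0400 = 0.0080 m before braking
robot under decel: 0.2000²/(2·0.8000) = 0.0250 m
person approaches 1.2000·(0.0400+0.2500) = 0.3480 m
residual clearance needed = 0.0600+0.1000+0.0400 = 0.2000 m
sum ≈ 0.0080+0.0250+0.3480+0.2000 ≈ 0.5810 m = S ✓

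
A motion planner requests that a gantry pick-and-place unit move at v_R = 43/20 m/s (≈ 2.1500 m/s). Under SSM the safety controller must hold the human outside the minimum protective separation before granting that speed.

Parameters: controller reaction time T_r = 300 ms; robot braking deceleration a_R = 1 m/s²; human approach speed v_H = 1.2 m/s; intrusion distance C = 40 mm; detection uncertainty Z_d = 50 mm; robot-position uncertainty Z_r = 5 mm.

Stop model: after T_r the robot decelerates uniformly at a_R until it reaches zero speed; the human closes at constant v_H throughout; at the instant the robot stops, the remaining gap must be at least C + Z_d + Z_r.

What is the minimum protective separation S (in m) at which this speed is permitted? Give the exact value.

S_min = 4793/800 m = 5.9912 m

T_s = v_R/a_R = (43/20)/1 = 2.1500 s
robot covers v_R·T_r = 2.1500·0.3000 = 0.6450 m before braking
robot under decel: 2.1500²/(2·1.0000) = 2.3112 m
human over T_r+T_s: 1.2000·(0.3000+2.1500) = 2.9400 m
margins: 0.0400+0.0500+0.0050 = 0.0950 m
S_min ≈ 0.6450+2.3112+2.9400+0.0950  ⇒  S_min = 4793/800 m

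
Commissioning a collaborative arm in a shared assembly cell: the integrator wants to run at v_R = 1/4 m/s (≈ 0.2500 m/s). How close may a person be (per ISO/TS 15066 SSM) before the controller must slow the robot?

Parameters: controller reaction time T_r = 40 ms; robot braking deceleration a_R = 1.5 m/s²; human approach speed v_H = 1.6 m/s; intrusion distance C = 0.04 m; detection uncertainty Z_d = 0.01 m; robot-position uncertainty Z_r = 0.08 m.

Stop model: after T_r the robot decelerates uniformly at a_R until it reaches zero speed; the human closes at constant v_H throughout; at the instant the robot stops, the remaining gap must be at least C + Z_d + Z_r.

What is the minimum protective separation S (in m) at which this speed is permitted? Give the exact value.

S_min = 983/2000 m = 0.4915 m

braking lasts T_s = (1/4)/(3/2) = 0.1667 s
robot in T_r: 0.2500·0.0400 = 0.0100 m
robot under decel: 0.2500²/(2·1.5000) = 0.0208 m
human over T_r+T_s: 1.6000·(0.0400+0.1667) = 0.3307 m
margins: 0.0400+0.0100+0.0800 = 0.1300 m
S_min ≈ 0.0100+0.0208+0.3307+0.1300  ⇒  S_min = 983/2000 m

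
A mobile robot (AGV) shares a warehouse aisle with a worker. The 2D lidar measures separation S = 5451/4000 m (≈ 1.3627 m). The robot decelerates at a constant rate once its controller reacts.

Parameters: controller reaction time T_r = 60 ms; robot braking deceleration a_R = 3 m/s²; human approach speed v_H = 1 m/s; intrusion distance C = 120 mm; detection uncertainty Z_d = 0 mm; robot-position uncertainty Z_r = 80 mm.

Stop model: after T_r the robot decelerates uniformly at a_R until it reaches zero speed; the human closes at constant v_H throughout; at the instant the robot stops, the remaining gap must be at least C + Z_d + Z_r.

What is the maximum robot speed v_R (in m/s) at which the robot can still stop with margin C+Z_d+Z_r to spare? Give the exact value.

v_R_max = 33/20 m/s = 1.6500 m/s

at the boundary: (1/6)·v² + (59/150)·v + (-4411/4000) = 0
  disc = (59/150)² − 4·(1/6)·(-4411/4000) = 80089/90000 ; √disc = 283/300
  v_R = (−(59/150) + 283/300) / (2·(1/6)) = 33/20 m/s
check:
stop time T_s = (33/20)/3 = 0.5500 s
robot in T_r: 1.6500·0.0600 = 0.0990 m
robot covers 1.6500·0.5500 − ½·3.0000·0.5500² = 0.4537 m while stopping
human closes 1.0000·0.6100 = 0.6100 m
C+Z_d+Z_r = 0.1200+0.0000+0.0800 = 0.2000 m
sum ≈ 0.0990+0.4537+0.6100+0.2000 ≈ 1.3627 m = S ✓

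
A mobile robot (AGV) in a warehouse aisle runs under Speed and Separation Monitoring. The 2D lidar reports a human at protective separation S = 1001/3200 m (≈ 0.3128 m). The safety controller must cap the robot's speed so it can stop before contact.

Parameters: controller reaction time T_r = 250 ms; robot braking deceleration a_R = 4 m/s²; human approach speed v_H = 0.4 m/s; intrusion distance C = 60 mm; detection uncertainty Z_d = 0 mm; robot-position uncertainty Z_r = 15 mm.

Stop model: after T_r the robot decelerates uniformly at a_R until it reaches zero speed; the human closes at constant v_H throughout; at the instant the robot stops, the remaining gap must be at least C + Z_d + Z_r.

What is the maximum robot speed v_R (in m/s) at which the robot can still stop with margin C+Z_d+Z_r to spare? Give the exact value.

collect terms ⇒ (1/8)·v_R² + (7/20)·v_R + (-441/3200) = 0
  disc = (7/20)² − 4·(1/8)·(-441/3200) = 49/256 ; √disc = 7/16
  v_R = (−(7/20) + 7/16) / (2·(1/8)) = 7/20 m/s
check:
stop time T_s = (7/20)/4 = 0.0875 s
robot covers v_R·T_r = 0.3500·0.2500 = 0.0875 m before braking
robot under decel: 0.3500²/(2·4.0000) = 0.0153 m
person approaches 0.4000·(0.2500+0.0875) = 0.1350 m
C+Z_d+Z_r = 0.0600+0.0000+0.0150 = 0.0750 m
sum ≈ 0.0875+0.0153+0.1350+0.0750 ≈ 0.3128 m = S ✓

v_R_max = 7/20 m/s = 0.3500 m/s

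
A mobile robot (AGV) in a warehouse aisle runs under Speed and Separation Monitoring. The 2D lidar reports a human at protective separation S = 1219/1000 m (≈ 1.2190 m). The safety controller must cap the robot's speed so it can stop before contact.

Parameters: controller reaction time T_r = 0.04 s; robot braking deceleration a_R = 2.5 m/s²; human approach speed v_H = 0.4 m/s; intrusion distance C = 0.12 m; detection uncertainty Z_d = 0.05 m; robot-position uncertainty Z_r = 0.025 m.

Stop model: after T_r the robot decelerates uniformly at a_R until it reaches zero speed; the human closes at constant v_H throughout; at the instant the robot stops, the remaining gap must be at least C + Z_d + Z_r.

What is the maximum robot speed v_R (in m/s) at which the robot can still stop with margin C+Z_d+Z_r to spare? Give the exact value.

v_R_max = 9/5 m/s = 1.8000 m/s

collect terms ⇒ (1/5)·v_R² + (1/5)·v_R + (-126/125) = 0
  disc = (1/5)² − 4·(1/5)·(-126/125) = 529/625 ; √disc = 23/25
  v_R = (−(1/5) + 23/25) / (2·(1/5)) = 9/5 m/s
check:
stop time T_s = (9/5)/(5/2) = 0.7200 s
reaction-phase robot travel = 1.8000·0.0400 = 0.0720 m
robot covers 1.8000·0.7200 − ½·2.5000·0.7200² = 0.6480 m while stopping
person approaches 0.4000·(0.0400+0.7200) = 0.3040 m
C+Z_d+Z_r = 0.1200+0.0500+0.0250 = 0.1950 m
sum ≈ 0.0720+0.6480+0.3040+0.1950 ≈ 1.2190 m = S ✓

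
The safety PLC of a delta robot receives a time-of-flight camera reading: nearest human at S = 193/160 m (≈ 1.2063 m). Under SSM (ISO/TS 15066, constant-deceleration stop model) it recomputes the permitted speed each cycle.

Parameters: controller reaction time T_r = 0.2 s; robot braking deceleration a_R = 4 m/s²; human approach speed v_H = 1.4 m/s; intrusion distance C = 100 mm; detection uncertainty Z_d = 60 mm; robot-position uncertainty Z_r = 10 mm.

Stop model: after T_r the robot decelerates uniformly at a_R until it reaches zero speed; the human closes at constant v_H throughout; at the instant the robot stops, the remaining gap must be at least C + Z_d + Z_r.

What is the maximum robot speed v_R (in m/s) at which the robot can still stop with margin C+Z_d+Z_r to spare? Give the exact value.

quadratic (1/8)·v² + (11/20)·v + (-121/160) = 0
  disc = (11/20)² − 4·(1/8)·(-121/160) = 1089/1600 ; √disc = 33/40
  v_R = (−(11/20) + 33/40) / (2·(1/8)) = 11/10 m/s
check:
braking lasts T_s = (11/10)/4 = 0.2750 s
robot in T_r: 1.1000·0.2000 = 0.2200 m
robot covers 1.1000·0.2750 − ½·4.0000·0.2750² = 0.1512 m while stopping
human over T_r+T_s: 1.4000·(0.2000+0.2750) = 0.6650 m
margins: 0.1000+0.0600+0.0100 = 0.1700 m
sum ≈ 0.2200+0.1512+0.6650+0.1700 ≈ 1.2063 m = S ✓

v_R_max = 11/10 m/s = 1.1000 m/s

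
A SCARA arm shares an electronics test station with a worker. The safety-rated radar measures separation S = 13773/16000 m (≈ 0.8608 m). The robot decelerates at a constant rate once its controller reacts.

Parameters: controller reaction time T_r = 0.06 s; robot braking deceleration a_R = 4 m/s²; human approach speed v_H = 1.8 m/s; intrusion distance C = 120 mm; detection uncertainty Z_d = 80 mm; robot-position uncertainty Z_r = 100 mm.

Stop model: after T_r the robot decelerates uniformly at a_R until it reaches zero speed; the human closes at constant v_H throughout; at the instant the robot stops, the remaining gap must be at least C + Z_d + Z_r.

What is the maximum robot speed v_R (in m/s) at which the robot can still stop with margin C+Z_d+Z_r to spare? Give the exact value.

at the boundary: (1/8)·v² + (51/100)·v + (-1449/3200) = 0
  disc = (51/100)² − 4·(1/8)·(-1449/3200) = 77841/160000 ; √disc = 279/400
  v_R = (−(51/100) + 279/400) / (2·(1/8)) = 3/4 m/s
check:
stop time T_s = (3/4)/4 = 0.1875 s
robot in T_r: 0.7500·0.0600 = 0.0450 m
robot under decel: 0.7500²/(2·4.0000) = 0.0703 m
human over T_r+T_s: 1.8000·(0.0600+0.1875) = 0.4455 m
C+Z_d+Z_r = 0.1200+0.0800+0.1000 = 0.3000 m
sum ≈ 0.0450+0.0703+0.4455+0.3000 ≈ 0.8608 m = S ✓

v_R_max = 3/4 m/s = 0.7500 m/s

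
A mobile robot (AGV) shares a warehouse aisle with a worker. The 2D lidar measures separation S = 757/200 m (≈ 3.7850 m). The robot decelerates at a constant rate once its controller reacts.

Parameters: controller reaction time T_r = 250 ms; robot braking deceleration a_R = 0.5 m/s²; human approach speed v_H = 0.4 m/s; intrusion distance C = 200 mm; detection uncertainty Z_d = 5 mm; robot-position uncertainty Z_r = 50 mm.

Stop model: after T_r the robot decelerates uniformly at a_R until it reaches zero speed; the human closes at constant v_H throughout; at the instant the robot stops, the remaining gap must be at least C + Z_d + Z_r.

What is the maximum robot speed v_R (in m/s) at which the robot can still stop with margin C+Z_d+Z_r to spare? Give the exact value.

collect terms ⇒ (1)·v_R² + (21/20)·v_R + (-343/100) = 0
  disc = (21/20)² − 4·(1)·(-343/100) = 5929/400 ; √disc = 77/20
  v_R = (−(21/20) + 77/20) / (2·(1)) = 7/5 m/s
check:
stop time T_s = (7/5)/(1/2) = 2.8000 s
robot covers v_R·T_r = 1.4000·0.2500 = 0.3500 m before braking
robot under decel: 1.4000²/(2·0.5000) = 1.9600 m
person approaches 0.4000·(0.2500+2.8000) = 1.2200 m
C+Z_d+Z_r = 0.2000+0.0050+0.0500 = 0.2550 m
sum ≈ 0.3500+1.9600+1.2200+0.2550 ≈ 3.7850 m = S ✓

v_R_max = 7/5 m/s = 1.4000 m/s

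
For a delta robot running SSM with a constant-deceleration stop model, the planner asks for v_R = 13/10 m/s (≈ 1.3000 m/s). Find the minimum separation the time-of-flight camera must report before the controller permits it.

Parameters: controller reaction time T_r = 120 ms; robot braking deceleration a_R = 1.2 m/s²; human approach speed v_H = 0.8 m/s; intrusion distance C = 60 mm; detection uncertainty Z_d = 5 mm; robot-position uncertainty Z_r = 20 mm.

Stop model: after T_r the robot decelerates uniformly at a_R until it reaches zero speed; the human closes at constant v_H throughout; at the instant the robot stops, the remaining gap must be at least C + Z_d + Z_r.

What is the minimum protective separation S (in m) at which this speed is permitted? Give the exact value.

braking lasts T_s = (13/10)/(6/5) = 1.0833 s
robot covers v_R·T_r = 1.3000·0.1200 = 0.1560 m before braking
robot under decel: 1.3000²/(2·1.2000) = 0.7042 m
human over T_r+T_s: 0.8000·(0.1200+1.0833) = 0.9627 m
C+Z_d+Z_r = 0.0600+0.0050+0.0200 = 0.0850 m
S_min ≈ 0.1560+0.7042+0.9627+0.0850  ⇒  S_min = 11447/6000 m

S_min = 11447/6000 m = 1.9078 m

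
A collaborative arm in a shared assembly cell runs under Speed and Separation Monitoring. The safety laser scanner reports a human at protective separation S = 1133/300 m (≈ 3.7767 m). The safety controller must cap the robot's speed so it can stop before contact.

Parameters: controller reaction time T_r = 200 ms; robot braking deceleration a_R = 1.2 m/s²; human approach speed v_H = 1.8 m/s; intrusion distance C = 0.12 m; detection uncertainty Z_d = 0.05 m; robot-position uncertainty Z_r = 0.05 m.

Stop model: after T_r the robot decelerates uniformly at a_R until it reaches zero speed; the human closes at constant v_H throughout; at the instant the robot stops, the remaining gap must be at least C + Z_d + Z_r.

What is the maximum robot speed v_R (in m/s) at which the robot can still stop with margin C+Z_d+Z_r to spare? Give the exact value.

v_R_max = 7/5 m/s = 1.4000 m/s

quadratic (5/12)·v² + (17/10)·v + (-959/300) = 0
  disc = (17/10)² − 4·(5/12)·(-959/300) = 1849/225 ; √disc = 43/15
  v_R = (−(17/10) + 43/15) / (2·(5/12)) = 7/5 m/s
check:
braking lasts T_s = (7/5)/(6/5) = 1.1667 s
robot in T_r: 1.4000·0.2000 = 0.2800 m
robot under decel: 1.4000²/(2·1.2000) = 0.8167 m
human closes 1.8000·1.3667 = 2.4600 m
margins: 0.1200+0.0500+0.0500 = 0.2200 m
sum ≈ 0.2800+0.8167+2.4600+0.2200 ≈ 3.7767 m = S ✓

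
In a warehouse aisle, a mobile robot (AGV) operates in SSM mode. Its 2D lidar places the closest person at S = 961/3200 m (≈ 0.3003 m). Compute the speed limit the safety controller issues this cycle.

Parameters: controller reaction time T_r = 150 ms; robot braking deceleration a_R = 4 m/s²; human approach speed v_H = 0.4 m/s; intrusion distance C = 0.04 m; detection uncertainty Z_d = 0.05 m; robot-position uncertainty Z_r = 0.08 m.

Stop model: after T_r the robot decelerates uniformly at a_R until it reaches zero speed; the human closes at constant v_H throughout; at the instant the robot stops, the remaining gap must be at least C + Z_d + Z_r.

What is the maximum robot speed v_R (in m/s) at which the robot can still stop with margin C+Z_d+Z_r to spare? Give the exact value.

v_R_max = 1/4 m/s = 0.2500 m/s

quadratic (1/8)·v² + (1/4)·v + (-9/128) = 0
  disc = (1/4)² − 4·(1/8)·(-9/128) = 25/256 ; √disc = 5/16
  v_R = (−(1/4) + 5/16) / (2·(1/8)) = 1/4 m/s
check:
T_s = v_R/a_R = (1/4)/4 = 0.0625 s
robot in T_r: 0.2500·0.1500 = 0.0375 m
robot under decel: 0.2500²/(2·4.0000) = 0.0078 m
person approaches 0.4000·(0.1500+0.0625) = 0.0850 m
C+Z_d+Z_r = 0.0400+0.0500+0.0800 = 0.1700 m
sum ≈ 0.0375+0.0078+0.0850+0.1700 ≈ 0.3003 m = S ✓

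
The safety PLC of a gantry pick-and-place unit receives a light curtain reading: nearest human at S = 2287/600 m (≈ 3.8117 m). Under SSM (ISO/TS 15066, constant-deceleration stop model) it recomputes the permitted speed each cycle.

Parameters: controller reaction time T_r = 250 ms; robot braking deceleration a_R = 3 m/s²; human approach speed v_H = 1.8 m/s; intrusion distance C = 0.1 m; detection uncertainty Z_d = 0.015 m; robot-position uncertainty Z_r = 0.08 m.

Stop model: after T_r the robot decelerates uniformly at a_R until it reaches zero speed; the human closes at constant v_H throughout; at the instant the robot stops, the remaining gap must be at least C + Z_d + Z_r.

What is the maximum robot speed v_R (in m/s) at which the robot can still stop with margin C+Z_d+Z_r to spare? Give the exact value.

quadratic (1/6)·v² + (17/20)·v + (-19/6) = 0
  disc = (17/20)² − 4·(1/6)·(-19/6) = 10201/3600 ; √disc = 101/60
  v_R = (−(17/20) + 101/60) / (2·(1/6)) = 5/2 m/s
check:
braking lasts T_s = (5/2)/3 = 0.8333 s
robot in T_r: 2.5000·0.2500 = 0.6250 m
robot under decel: 2.5000²/(2·3.0000) = 1.0417 m
human over T_r+T_s: 1.8000·(0.2500+0.8333) = 1.9500 m
C+Z_d+Z_r = 0.1000+0.0150+0.0800 = 0.1950 m
sum ≈ 0.6250+1.0417+1.9500+0.1950 ≈ 3.8117 m = S ✓

v_R_max = 5/2 m/s = 2.5000 m/s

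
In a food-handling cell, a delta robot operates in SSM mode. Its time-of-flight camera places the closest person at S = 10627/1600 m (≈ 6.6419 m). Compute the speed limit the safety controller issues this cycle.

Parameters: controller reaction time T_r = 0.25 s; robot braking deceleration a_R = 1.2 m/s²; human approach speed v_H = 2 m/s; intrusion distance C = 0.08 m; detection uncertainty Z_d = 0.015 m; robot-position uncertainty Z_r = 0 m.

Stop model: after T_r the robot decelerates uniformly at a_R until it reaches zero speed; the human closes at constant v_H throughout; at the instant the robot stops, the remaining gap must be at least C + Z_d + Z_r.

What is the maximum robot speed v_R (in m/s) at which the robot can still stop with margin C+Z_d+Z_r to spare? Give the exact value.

at the boundary: (5/12)·v² + (23/12)·v + (-387/64) = 0
  disc = (23/12)² − 4·(5/12)·(-387/64) = 7921/576 ; √disc = 89/24
  v_R = (−(23/12) + 89/24) / (2·(5/12)) = 43/20 m/s
check:
T_s = v_R/a_R = (43/20)/(6/5) = 1.7917 s
robot covers v_R·T_r = 2.1500·0.2500 = 0.5375 m before braking
robot covers 2.1500·1.7917 − ½·1.2000·1.7917² = 1.9260 m while stopping
human over T_r+T_s: 2.0000·(0.2500+1.7917) = 4.0833 m
residual clearance needed = 0.0800+0.0150+0.0000 = 0.0950 m
sum ≈ 0.5375+1.9260+4.0833+0.0950 ≈ 6.6419 m = S ✓

v_R_max = 43/20 m/s = 2.1500 m/s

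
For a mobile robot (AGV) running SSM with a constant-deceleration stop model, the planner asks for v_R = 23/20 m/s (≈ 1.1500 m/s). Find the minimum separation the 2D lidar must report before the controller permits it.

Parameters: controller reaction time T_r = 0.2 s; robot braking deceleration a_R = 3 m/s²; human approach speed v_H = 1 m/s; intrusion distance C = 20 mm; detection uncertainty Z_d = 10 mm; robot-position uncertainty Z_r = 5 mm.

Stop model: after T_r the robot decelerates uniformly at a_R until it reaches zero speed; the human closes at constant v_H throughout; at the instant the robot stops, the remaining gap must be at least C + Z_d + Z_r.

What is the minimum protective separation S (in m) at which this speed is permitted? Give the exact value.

stop time T_s = (23/20)/3 = 0.3833 s
reaction-phase robot travel = 1.1500·0.2000 = 0.2300 m
robot under decel: 1.1500²/(2·3.0000) = 0.2204 m
human closes 1.0000·0.5833 = 0.5833 m
residual clearance needed = 0.0200+0.0100+0.0050 = 0.0350 m
S_min ≈ 0.2300+0.2204+0.5833+0.0350  ⇒  S_min = 171/160 m

S_min = 171/160 m = 1.0688 m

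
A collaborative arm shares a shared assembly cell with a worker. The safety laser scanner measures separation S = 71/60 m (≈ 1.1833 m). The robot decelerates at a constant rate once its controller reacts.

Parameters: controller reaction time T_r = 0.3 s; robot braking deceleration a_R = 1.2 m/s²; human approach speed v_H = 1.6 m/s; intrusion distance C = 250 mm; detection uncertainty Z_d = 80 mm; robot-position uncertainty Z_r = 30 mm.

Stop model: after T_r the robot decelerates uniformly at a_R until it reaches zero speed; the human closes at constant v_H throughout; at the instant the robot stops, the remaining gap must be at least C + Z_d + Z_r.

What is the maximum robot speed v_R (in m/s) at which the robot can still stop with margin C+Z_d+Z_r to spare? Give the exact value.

v_R_max = 1/5 m/s = 0.2000 m/s

quadratic (5/12)·v² + (49/30)·v + (-103/300) = 0
  disc = (49/30)² − 4·(5/12)·(-103/300) = 81/25 ; √disc = 9/5
  v_R = (−(49/30) + 9/5) / (2·(5/12)) = 1/5 m/s
check:
braking lasts T_s = (1/5)/(6/5) = 0.1667 s
robot covers v_R·T_r = 0.2000·0.3000 = 0.0600 m before braking
braking distance = 0.2000²/(2·1.2000) = 0.0167 m
person approaches 1.6000·(0.3000+0.1667) = 0.7467 m
margins: 0.2500+0.0800+0.0300 = 0.3600 m
sum ≈ 0.0600+0.0167+0.7467+0.3600 ≈ 1.1833 m = S ✓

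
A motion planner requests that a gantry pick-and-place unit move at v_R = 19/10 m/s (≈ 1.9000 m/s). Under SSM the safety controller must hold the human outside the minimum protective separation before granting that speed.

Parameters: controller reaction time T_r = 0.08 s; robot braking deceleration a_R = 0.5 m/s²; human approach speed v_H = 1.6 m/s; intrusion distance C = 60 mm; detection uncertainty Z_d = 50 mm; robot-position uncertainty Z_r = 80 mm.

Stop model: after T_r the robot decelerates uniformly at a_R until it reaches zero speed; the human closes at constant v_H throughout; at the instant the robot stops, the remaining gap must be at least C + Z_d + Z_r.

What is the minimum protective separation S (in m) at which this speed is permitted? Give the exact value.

S_min = 254/25 m = 10.1600 m

braking lasts T_s = (19/10)/(1/2) = 3.8000 s
robot in T_r: 1.9000·0.0800 = 0.1520 m
braking distance = 1.9000²/(2·0.5000) = 3.6100 m
person approaches 1.6000·(0.0800+3.8000) = 6.2080 m
C+Z_d+Z_r = 0.0600+0.0500+0.0800 = 0.1900 m
S_min ≈ 0.1520+3.6100+6.2080+0.1900  ⇒  S_min = 254/25 m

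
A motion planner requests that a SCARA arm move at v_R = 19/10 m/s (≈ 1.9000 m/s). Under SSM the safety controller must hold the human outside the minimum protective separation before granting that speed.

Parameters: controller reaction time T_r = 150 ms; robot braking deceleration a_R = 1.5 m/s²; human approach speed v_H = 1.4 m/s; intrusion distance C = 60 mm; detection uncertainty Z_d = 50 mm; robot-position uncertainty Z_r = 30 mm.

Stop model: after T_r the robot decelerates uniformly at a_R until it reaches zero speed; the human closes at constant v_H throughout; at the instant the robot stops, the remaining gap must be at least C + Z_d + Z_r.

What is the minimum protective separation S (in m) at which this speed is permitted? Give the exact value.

S_min = 2167/600 m = 3.6117 m

braking lasts T_s = (19/10)/(3/2) = 1.2667 s
reaction-phase robot travel = 1.9000·0.1500 = 0.2850 m
robot covers 1.9000·1.2667 − ½·1.5000·1.2667² = 1.2033 m while stopping
human closes 1.4000·1.4167 = 1.9833 m
margins: 0.0600+0.0500+0.0300 = 0.1400 m
S_min ≈ 0.2850+1.2033+1.9833+0.1400  ⇒  S_min = 2167/600 m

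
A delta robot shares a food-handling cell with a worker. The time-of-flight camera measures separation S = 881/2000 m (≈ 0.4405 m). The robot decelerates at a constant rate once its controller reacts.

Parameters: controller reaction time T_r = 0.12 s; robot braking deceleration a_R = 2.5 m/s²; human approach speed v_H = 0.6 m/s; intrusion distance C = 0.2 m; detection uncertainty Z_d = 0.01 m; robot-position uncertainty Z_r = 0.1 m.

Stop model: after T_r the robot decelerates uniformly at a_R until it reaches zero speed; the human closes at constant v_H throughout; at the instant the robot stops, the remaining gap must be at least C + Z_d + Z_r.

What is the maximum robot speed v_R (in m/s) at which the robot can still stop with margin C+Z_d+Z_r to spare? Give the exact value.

quadratic (1/5)·v² + (9/25)·v + (-117/2000) = 0
  disc = (9/25)² − 4·(1/5)·(-117/2000) = 441/2500 ; √disc = 21/50
  v_R = (−(9/25) + 21/50) / (2·(1/5)) = 3/20 m/s
check:
stop time T_s = (3/20)/(5/2) = 0.0600 s
robot covers v_R·T_r = 0.1500·0.1200 = 0.0180 m before braking
braking distance = 0.1500²/(2·2.5000) = 0.0045 m
human closes 0.6000·0.1800 = 0.1080 m
C+Z_d+Z_r = 0.2000+0.0100+0.1000 = 0.3100 m
sum ≈ 0.0180+0.0045+0.1080+0.3100 ≈ 0.4405 m = S ✓

v_R_max = 3/20 m/s = 0.1500 m/s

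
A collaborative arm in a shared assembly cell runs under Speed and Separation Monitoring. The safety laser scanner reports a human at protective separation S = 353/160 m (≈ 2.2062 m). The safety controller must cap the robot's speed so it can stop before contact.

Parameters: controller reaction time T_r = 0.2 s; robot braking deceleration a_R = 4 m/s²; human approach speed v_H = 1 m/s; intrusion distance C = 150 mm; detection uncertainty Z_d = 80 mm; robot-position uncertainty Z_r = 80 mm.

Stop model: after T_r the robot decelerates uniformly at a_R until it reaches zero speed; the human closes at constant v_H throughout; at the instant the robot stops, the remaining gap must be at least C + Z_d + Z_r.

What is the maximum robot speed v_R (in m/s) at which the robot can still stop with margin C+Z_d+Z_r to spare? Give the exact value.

collect terms ⇒ (1/8)·v_R² + (9/20)·v_R + (-1357/800) = 0
  disc = (9/20)² − 4·(1/8)·(-1357/800) = 1681/1600 ; √disc = 41/40
  v_R = (−(9/20) + 41/40) / (2·(1/8)) = 23/10 m/s
check:
braking lasts T_s = (23/10)/4 = 0.5750 s
robot covers v_R·T_r = 2.3000·0.2000 = 0.4600 m before braking
braking distance = 2.3000²/(2·4.0000) = 0.6613 m
human over T_r+T_s: 1.0000·(0.2000+0.5750) = 0.7750 m
margins: 0.1500+0.0800+0.0800 = 0.3100 m
sum ≈ 0.4600+0.6613+0.7750+0.3100 ≈ 2.2062 m = S ✓

v_R_max = 23/10 m/s = 2.3000 m/s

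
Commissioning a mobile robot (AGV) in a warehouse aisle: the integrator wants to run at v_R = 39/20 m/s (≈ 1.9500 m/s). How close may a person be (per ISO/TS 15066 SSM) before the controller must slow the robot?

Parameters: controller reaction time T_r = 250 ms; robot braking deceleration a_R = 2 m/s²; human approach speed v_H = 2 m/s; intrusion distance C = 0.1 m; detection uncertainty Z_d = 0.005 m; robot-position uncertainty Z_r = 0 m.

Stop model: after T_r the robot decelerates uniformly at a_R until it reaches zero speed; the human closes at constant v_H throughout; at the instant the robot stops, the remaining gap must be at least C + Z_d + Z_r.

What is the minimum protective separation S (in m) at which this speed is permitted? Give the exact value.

braking lasts T_s = (39/20)/2 = 0.9750 s
robot in T_r: 1.9500·0.2500 = 0.4875 m
robot covers 1.9500·0.9750 − ½·2.0000·0.9750² = 0.9506 m while stopping
person approaches 2.0000·(0.2500+0.9750) = 2.4500 m
margins: 0.1000+0.0050+0.0000 = 0.1050 m
S_min ≈ 0.4875+0.9506+2.4500+0.1050  ⇒  S_min = 6389/1600 m

S_min = 6389/1600 m = 3.9931 m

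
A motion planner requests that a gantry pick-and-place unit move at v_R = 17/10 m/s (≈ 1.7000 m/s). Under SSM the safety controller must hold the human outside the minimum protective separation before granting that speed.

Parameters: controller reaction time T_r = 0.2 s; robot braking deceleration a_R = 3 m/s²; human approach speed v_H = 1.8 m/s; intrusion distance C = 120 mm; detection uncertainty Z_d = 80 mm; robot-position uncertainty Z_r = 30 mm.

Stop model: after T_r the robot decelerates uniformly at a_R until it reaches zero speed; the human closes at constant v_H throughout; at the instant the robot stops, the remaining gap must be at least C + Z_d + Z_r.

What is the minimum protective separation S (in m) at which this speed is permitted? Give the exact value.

S_min = 1459/600 m = 2.4317 m

stop time T_s = (17/10)/3 = 0.5667 s
reaction-phase robot travel = 1.7000·0.2000 = 0.3400 m
robot under decel: 1.7000²/(2·3.0000) = 0.4817 m
human over T_r+T_s: 1.8000·(0.2000+0.5667) = 1.3800 m
residual clearance needed = 0.1200+0.0800+0.0300 = 0.2300 m
S_min ≈ 0.3400+0.4817+1.3800+0.2300  ⇒  S_min = 1459/600 m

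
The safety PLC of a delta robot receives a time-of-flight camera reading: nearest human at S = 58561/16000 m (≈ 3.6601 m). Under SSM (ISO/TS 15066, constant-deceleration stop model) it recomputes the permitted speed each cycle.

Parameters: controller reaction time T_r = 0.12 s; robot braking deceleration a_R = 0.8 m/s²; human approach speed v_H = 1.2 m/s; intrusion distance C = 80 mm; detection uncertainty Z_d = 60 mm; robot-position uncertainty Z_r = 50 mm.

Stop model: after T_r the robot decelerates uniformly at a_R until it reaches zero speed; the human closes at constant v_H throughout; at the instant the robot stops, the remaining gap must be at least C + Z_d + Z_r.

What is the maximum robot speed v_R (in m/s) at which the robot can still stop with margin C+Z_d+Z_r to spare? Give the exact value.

v_R_max = 27/20 m/s = 1.3500 m/s

quadratic (5/8)·v² + (81/50)·v + (-53217/16000) = 0
  disc = (81/50)² − 4·(5/8)·(-53217/16000) = 1750329/160000 ; √disc = 1323/400
  v_R = (−(81/50) + 1323/400) / (2·(5/8)) = 27/20 m/s
check:
T_s = v_R/a_R = (27/20)/(4/5) = 1.6875 s
robot in T_r: 1.3500·0.1200 = 0.1620 m
robot covers 1.3500·1.6875 − ½·0.8000·1.6875² = 1.1391 m while stopping
human over T_r+T_s: 1.2000·(0.1200+1.6875) = 2.1690 m
margins: 0.0800+0.0600+0.0500 = 0.1900 m
sum ≈ 0.1620+1.1391+2.1690+0.1900 ≈ 3.6601 m = S ✓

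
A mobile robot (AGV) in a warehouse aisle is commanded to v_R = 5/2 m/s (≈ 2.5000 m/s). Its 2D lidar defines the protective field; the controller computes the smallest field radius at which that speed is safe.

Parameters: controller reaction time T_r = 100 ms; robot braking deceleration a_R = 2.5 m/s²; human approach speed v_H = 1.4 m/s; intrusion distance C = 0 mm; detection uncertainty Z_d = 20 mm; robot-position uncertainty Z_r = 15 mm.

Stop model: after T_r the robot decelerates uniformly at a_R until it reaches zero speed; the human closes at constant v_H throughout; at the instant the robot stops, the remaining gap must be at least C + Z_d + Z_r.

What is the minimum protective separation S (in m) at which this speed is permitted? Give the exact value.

T_s = v_R/a_R = (5/2)/(5/2) = 1.0000 s
robot covers v_R·T_r = 2.5000·0.1000 = 0.2500 m before braking
braking distance = 2.5000²/(2·2.5000) = 1.2500 m
human closes 1.4000·1.1000 = 1.5400 m
residual clearance needed = 0.0000+0.0200+0.0150 = 0.0350 m
S_min ≈ 0.2500+1.2500+1.5400+0.0350  ⇒  S_min = 123/40 m

S_min = 123/40 m = 3.0750 m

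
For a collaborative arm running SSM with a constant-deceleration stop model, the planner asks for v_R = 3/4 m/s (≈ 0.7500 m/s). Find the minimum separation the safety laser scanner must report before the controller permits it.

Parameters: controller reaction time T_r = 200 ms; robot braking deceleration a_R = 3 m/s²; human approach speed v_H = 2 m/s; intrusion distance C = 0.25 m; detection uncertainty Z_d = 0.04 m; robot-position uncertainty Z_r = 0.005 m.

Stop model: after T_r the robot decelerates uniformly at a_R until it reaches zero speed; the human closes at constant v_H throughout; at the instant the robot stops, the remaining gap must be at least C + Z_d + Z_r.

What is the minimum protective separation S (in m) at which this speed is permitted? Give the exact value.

T_s = v_R/a_R = (3/4)/3 = 0.2500 s
reaction-phase robot travel = 0.7500·0.2000 = 0.1500 m
robot covers 0.7500·0.2500 − ½·3.0000·0.2500² = 0.0938 m while stopping
human over T_r+T_s: 2.0000·(0.2000+0.2500) = 0.9000 m
residual clearance needed = 0.2500+0.0400+0.0050 = 0.2950 m
S_min ≈ 0.1500+0.0938+0.9000+0.2950  ⇒  S_min = 1151/800 m

S_min = 1151/800 m = 1.4387 m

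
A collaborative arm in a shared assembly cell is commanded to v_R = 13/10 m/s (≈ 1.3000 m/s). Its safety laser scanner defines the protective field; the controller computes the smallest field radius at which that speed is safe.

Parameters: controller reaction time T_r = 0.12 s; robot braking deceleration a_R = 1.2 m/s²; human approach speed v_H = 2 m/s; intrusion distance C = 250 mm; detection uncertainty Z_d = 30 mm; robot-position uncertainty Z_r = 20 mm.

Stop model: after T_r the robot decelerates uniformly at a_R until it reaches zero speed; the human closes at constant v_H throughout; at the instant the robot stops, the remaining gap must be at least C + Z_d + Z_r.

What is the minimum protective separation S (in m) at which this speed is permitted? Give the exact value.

braking lasts T_s = (13/10)/(6/5) = 1.0833 s
robot covers v_R·T_r = 1.3000·0.1200 = 0.1560 m before braking
braking distance = 1.3000²/(2·1.2000) = 0.7042 m
person approaches 2.0000·(0.1200+1.0833) = 2.4067 m
margins: 0.2500+0.0300+0.0200 = 0.3000 m
S_min ≈ 0.1560+0.7042+2.4067+0.3000  ⇒  S_min = 21401/6000 m

S_min = 21401/6000 m = 3.5668 m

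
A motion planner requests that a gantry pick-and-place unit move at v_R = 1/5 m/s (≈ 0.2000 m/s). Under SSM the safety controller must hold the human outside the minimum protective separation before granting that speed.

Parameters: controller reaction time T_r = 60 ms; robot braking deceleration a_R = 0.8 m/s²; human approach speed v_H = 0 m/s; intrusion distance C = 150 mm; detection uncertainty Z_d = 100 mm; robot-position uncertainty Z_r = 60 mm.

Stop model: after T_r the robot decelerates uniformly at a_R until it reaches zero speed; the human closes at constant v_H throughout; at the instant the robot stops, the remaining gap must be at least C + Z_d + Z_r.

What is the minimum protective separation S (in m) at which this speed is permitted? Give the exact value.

S_min = 347/1000 m = 0.3470 m

braking lasts T_s = (1/5)/(4/5) = 0.2500 s
reaction-phase robot travel = 0.2000·0.0600 = 0.0120 m
robot under decel: 0.2000²/(2·0.8000) = 0.0250 m
human closes 0.0000·0.3100 = 0.0000 m
margins: 0.1500+0.1000+0.0600 = 0.3100 m
S_min ≈ 0.0120+0.0250+0.0000+0.3100  ⇒  S_min = 347/1000 m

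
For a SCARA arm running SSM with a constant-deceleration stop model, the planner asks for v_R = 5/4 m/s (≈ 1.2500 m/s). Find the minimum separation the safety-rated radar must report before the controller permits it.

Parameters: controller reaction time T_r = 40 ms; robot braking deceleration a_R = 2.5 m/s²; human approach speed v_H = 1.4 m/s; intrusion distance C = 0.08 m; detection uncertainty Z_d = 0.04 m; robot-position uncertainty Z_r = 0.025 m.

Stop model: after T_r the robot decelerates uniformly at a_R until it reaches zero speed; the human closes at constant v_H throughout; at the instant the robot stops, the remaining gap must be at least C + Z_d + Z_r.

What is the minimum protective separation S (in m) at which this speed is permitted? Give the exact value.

braking lasts T_s = (5/4)/(5/2) = 0.5000 s
robot covers v_R·T_r = 1.2500·0.0400 = 0.0500 m before braking
robot covers 1.2500·0.5000 − ½·2.5000·0.5000² = 0.3125 m while stopping
human over T_r+T_s: 1.4000·(0.0400+0.5000) = 0.7560 m
margins: 0.0800+0.0400+0.0250 = 0.1450 m
S_min ≈ 0.0500+0.3125+0.7560+0.1450  ⇒  S_min = 2527/2000 m

S_min = 2527/2000 m = 1.2635 m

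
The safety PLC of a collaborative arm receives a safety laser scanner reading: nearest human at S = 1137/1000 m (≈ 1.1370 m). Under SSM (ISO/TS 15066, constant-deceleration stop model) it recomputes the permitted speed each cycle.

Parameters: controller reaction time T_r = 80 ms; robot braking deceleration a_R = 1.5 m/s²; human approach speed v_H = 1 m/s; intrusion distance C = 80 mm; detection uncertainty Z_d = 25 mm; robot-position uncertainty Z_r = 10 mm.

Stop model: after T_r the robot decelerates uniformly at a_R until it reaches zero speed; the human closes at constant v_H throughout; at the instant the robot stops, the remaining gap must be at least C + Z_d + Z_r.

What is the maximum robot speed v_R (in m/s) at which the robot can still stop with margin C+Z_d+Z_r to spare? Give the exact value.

collect terms ⇒ (1/3)·v_R² + (56/75)·v_R + (-471/500) = 0
  disc = (56/75)² − 4·(1/3)·(-471/500) = 10201/5625 ; √disc = 101/75
  v_R = (−(56/75) + 101/75) / (2·(1/3)) = 9/10 m/s
check:
braking lasts T_s = (9/10)/(3/2) = 0.6000 s
robot covers v_R·T_r = 0.9000·0.0800 = 0.0720 m before braking
robot covers 0.9000·0.6000 − ½·1.5000·0.6000² = 0.2700 m while stopping
human closes 1.0000·0.6800 = 0.6800 m
residual clearance needed = 0.0800+0.0250+0.0100 = 0.1150 m
sum ≈ 0.0720+0.2700+0.6800+0.1150 ≈ 1.1370 m = S ✓

v_R_max = 9/10 m/s = 0.9000 m/s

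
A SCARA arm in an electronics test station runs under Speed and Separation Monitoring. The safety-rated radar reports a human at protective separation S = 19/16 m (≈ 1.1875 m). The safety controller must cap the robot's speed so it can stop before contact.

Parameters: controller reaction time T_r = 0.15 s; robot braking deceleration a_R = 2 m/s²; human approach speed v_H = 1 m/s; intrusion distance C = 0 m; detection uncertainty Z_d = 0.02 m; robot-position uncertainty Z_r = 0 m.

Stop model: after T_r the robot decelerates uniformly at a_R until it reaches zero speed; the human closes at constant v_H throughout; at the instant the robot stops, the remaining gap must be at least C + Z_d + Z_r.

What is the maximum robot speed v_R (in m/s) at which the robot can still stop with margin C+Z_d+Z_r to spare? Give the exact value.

collect terms ⇒ (1/4)·v_R² + (13/20)·v_R + (-407/400) = 0
  disc = (13/20)² − 4·(1/4)·(-407/400) = 36/25 ; √disc = 6/5
  v_R = (−(13/20) + 6/5) / (2·(1/4)) = 11/10 m/s
check:
T_s = v_R/a_R = (11/10)/2 = 0.5500 s
robot covers v_R·T_r = 1.1000·0.1500 = 0.1650 m before braking
robot covers 1.1000·0.5500 − ½·2.0000·0.5500² = 0.3025 m while stopping
person approaches 1.0000·(0.1500+0.5500) = 0.7000 m
margins: 0.0000+0.0200+0.0000 = 0.0200 m
sum ≈ 0.1650+0.3025+0.7000+0.0200 ≈ 1.1875 m = S ✓

v_R_max = 11/10 m/s = 1.1000 m/s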